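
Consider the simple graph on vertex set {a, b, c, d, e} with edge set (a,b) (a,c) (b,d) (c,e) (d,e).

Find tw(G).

2

A width-2 tree decomposition is:
Bags: B1 = {a, c, e}  B2 = {a, b, e}  B3 = {b, d, e}
Tree: B1–B2, B2–B3
The largest bag has 3 vertices, giving width 2; this decomposition certifies tw(G) ≤ 2. The edges e–c–a–b–d–e form a cycle, so G is not a tree and its treewidth is at least 2. The upper and lower bounds meet at 2, so that is the treewidth.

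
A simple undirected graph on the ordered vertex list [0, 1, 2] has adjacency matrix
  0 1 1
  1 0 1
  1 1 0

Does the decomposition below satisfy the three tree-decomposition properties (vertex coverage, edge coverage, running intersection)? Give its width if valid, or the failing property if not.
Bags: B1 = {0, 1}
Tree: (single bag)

A tree decomposition must satisfy three properties: every vertex lies in some bag; for every edge, both endpoints lie together in some bag; and for every vertex, the bags containing it form a connected subtree. Here vertex 2 appears in no bag, so the decomposition is invalid.

No — vertex 2 appears in no bag.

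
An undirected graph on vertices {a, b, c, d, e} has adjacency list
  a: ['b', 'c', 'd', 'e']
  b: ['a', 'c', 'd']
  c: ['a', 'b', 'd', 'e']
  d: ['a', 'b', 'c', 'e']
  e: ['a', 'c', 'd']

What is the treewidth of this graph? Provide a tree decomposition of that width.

Treewidth 3.
One optimal decomposition is:
Bags: B1 = {a, b, c, d}  B2 = {a, c, d, e}
Tree: B1–B2

The largest bag has 4 vertices, giving width 3; this decomposition certifies tw(G) ≤ 3. Conversely, {a, c, d, e} is a clique of size 4, and the vertices of any clique must share a bag in every tree decomposition; so some bag has ≥ 4 vertices and tw(G) ≥ 3. Therefore the treewidth is 3.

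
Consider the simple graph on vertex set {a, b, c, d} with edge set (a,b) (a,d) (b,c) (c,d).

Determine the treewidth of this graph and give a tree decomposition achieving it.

Treewidth 2.
One optimal decomposition is:
Bags: B1 = {a, c, d}  B2 = {a, b, c}
Tree: B1–B2

The largest bag has 3 vertices, giving width 2; this decomposition certifies tw(G) ≤ 2. Since c–d–a–b–c is a cycle in G, G is not acyclic. Forests are exactly the graphs of treewidth ≤ 1, so tw(G) ≥ 2. Therefore the treewidth is 2.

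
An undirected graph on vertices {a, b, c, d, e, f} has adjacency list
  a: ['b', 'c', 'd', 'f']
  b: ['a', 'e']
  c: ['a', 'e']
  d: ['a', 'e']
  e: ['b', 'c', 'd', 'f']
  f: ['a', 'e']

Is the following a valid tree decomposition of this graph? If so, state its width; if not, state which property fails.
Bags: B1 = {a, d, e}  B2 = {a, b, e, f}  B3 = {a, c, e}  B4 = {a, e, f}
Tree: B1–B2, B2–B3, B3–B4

No — bags containing vertex f are not connected in the tree.

A tree decomposition must satisfy three properties: every vertex lies in some bag; for every edge, both endpoints lie together in some bag; and for every vertex, the bags containing it form a connected subtree. Here bags containing vertex f are not connected in the tree, so the decomposition is invalid.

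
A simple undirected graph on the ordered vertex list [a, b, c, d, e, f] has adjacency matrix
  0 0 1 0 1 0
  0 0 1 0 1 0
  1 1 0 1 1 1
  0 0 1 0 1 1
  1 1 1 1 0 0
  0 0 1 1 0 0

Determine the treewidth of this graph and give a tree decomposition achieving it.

Every bag has size at most 3, so the width is 3 − 1 = 2 and tw(G) ≤ 2. Conversely, {c, d, e} is a clique of size 3, and the vertices of any clique must share a bag in every tree decomposition; so some bag has ≥ 3 vertices and tw(G) ≥ 2. The upper and lower bounds meet at 2, so that is the treewidth.

Treewidth 2.
One optimal decomposition is:
Bags: B1 = {b, c, e}  B2 = {c, d, e}  B3 = {a, c, e}  B4 = {c, d, f}
Tree: B1–B2, B1–B3, B2–B4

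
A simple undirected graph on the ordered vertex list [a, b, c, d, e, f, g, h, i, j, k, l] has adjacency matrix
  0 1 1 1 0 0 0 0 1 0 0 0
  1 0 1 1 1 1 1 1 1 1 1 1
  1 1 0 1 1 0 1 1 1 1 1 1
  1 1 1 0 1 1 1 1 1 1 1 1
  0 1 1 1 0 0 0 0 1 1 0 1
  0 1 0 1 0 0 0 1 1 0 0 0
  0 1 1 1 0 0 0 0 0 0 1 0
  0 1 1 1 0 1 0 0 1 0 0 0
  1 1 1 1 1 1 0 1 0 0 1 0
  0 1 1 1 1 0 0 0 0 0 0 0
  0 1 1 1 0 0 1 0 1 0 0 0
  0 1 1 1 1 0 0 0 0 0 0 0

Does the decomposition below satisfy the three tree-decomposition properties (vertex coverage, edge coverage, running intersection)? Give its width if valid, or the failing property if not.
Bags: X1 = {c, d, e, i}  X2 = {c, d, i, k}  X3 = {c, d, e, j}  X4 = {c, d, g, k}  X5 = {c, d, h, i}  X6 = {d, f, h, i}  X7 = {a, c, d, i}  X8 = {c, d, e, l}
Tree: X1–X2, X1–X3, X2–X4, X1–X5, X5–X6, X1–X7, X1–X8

A tree decomposition must satisfy three properties: every vertex lies in some bag; for every edge, both endpoints lie together in some bag; and for every vertex, the bags containing it form a connected subtree. Here vertex b appears in no bag, so the decomposition is invalid.

No — vertex b appears in no bag.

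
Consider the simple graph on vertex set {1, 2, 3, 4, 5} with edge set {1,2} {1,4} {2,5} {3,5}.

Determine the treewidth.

A width-1 tree decomposition is:
Bags: B1 = {3, 5}  B2 = {2, 5}  B3 = {1, 2}  B4 = {1, 4}
Tree: B1–B2, B2–B3, B3–B4
Every bag has size at most 2, so the width is 2 − 1 = 1 and tw(G) ≤ 1. Since G has at least one edge (e.g. 3–5), it is not an edgeless graph, so tw(G) ≥ 1. Therefore the treewidth is 1.

1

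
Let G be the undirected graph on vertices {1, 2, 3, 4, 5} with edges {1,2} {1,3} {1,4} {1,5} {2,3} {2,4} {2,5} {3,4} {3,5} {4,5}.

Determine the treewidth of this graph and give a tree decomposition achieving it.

Treewidth 4.
One such decomposition:
Bags: B1 = {1, 2, 3, 4, 5}
Tree: (single bag)

With just one bag of size 5, the width is 5 − 1 = 4, so tw(G) ≤ 4. For the lower bound, the 5 vertices {1, 2, 3, 4, 5} are pairwise adjacent, and any tree decomposition puts a clique entirely inside one bag — forcing width ≥ 4. Combining the bounds, tw(G) = 4.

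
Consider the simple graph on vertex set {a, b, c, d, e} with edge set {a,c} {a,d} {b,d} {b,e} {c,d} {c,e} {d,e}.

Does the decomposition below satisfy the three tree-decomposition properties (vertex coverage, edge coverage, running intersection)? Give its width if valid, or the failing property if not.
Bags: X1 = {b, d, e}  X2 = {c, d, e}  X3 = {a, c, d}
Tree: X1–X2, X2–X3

Yes; width 2.

Every vertex of G appears in some bag (union = {a, b, c, d, e}); every edge is covered by a bag; and for each vertex v the set of bags containing v is connected in the bag tree. The decomposition is therefore valid. The largest bag has 3 vertices, so the width is 2.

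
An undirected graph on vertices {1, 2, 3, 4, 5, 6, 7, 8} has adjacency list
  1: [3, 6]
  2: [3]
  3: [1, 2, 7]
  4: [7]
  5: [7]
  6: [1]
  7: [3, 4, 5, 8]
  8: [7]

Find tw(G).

A width-1 tree decomposition is:
Bags: B1 = {1, 3}  B2 = {3, 7}  B3 = {5, 7}  B4 = {2, 3}  B5 = {7, 8}  B6 = {1, 6}  B7 = {4, 7}
Tree: B1–B2, B2–B3, B2–B4, B2–B5, B1–B6, B5–B7
Every bag has size at most 2, so the width is 2 − 1 = 1 and tw(G) ≤ 1. Since G has at least one edge (e.g. 1–3), it is not an edgeless graph, so tw(G) ≥ 1. Combining the bounds, tw(G) = 1.

1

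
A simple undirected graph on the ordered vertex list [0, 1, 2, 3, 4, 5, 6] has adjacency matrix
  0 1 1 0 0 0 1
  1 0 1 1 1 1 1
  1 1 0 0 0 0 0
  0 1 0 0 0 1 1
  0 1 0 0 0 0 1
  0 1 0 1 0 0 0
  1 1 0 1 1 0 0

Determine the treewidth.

A width-2 tree decomposition is:
Bags: B1 = {1, 3, 5}  B2 = {1, 3, 6}  B3 = {0, 1, 6}  B4 = {1, 4, 6}  B5 = {0, 1, 2}
Tree: B1–B2, B2–B3, B3–B4, B3–B5
The largest bag has 3 vertices, giving width 2; this decomposition certifies tw(G) ≤ 2. For the lower bound, the 3 vertices {0, 1, 2} are pairwise adjacent, and any tree decomposition puts a clique entirely inside one bag — forcing width ≥ 2. Hence tw(G) = 2 exactly.

2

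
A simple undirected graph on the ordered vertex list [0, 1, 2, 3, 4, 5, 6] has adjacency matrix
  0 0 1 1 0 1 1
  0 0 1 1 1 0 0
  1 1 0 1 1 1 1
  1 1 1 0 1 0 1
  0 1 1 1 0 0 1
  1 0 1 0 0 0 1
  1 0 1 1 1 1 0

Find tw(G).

3

A width-3 tree decomposition is:
Bags: B1 = {2, 3, 4, 6}  B2 = {0, 2, 3, 6}  B3 = {0, 2, 5, 6}  B4 = {1, 2, 3, 4}
Tree: B1–B2, B2–B3, B1–B4
Each bag holds 4 vertices, so the decomposition has width 3, which upper-bounds the treewidth. For the lower bound, the 4 vertices {0, 2, 3, 6} are pairwise adjacent, and any tree decomposition puts a clique entirely inside one bag — forcing width ≥ 3. Hence tw(G) = 3 exactly.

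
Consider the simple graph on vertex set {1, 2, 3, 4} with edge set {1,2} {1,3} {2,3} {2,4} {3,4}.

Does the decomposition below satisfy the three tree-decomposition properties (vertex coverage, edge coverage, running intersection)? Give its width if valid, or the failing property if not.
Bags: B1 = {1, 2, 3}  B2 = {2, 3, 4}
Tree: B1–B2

Yes; width 2.

Vertex coverage: the bags together contain {1, 2, 3, 4}, the full vertex set. Edge coverage: each edge of G has both endpoints in at least one bag. Running intersection: for every vertex, the bags containing it form a connected subtree. All three properties hold, so this is a valid tree decomposition of width max|bag| − 1 = 2, and hence tw(G) ≤ 2.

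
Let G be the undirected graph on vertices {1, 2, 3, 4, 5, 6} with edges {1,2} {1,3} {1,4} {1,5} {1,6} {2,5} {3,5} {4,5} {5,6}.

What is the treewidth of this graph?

2

A width-2 tree decomposition is:
Bags: B1 = {1, 4, 5}  B2 = {1, 2, 5}  B3 = {1, 5, 6}  B4 = {1, 3, 5}
Tree: B1–B2, B1–B3, B3–B4
Each bag holds 3 vertices, so the decomposition has width 2, which upper-bounds the treewidth. Conversely, {1, 2, 5} is a clique of size 3, and the vertices of any clique must share a bag in every tree decomposition; so some bag has ≥ 3 vertices and tw(G) ≥ 2. Hence tw(G) = 2 exactly.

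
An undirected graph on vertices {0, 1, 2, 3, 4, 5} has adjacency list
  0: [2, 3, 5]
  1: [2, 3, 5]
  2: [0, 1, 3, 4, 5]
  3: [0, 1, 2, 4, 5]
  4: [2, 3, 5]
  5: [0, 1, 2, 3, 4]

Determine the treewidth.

3

A width-3 tree decomposition is:
Bags: B1 = {1, 2, 3, 5}  B2 = {0, 2, 3, 5}  B3 = {2, 3, 4, 5}
Tree: B1–B2, B2–B3
Every bag has size at most 4, so the width is 4 − 1 = 3 and tw(G) ≤ 3. For the lower bound, the 4 vertices {0, 2, 3, 5} are pairwise adjacent, and any tree decomposition puts a clique entirely inside one bag — forcing width ≥ 3. Combining the bounds, tw(G) = 3.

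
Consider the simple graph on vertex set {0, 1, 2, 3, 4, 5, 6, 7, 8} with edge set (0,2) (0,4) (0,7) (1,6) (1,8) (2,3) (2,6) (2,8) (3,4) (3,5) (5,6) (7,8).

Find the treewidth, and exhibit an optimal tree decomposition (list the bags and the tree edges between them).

Treewidth 3.
Bags: B1 = {3, 4, 5, 6}  B2 = {2, 3, 4, 6}  B3 = {0, 2, 4, 6}  B4 = {0, 1, 2, 6}  B5 = {0, 1, 2, 8}  B6 = {0, 1, 7, 8}
Tree: B1–B2, B2–B3, B3–B4, B4–B5, B5–B6

Every bag has size at most 4, so the width is 4 − 1 = 3 and tw(G) ≤ 3. For the lower bound: the 4 vertex sets {3,4,5}, {6}, {2}, {0,1,7,8} are disjoint, each induces a connected subgraph, and every pair is joined by at least one edge of G. Contracting each set to a single vertex therefore yields K_{4} as a minor, and since treewidth is minor-monotone, tw(G) ≥ tw(K_{4}) = 3. Hence tw(G) = 3 exactly.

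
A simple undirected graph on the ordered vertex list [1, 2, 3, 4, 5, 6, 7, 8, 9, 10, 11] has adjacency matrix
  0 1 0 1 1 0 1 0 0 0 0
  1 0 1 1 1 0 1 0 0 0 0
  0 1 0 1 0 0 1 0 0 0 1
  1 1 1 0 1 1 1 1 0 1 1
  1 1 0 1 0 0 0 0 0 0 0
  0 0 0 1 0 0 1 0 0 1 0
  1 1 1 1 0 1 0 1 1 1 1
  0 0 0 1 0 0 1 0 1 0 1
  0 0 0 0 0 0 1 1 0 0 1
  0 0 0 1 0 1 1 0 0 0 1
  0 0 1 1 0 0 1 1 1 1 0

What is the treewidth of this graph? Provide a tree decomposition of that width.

Each bag holds 4 vertices, so the decomposition has width 3, which upper-bounds the treewidth. On the other hand G contains the 4-clique {7, 8, 9, 11}. A clique must lie in a single bag of any decomposition, so no decomposition can have width below 3. Hence tw(G) = 3 exactly.

Treewidth 3.
One such decomposition:
Bags: B1 = {3, 4, 7, 11}  B2 = {4, 7, 10, 11}  B3 = {2, 3, 4, 7}  B4 = {4, 7, 8, 11}  B5 = {1, 2, 4, 7}  B6 = {1, 2, 4, 5}  B7 = {4, 6, 7, 10}  B8 = {7, 8, 9, 11}
Tree: B1–B2, B1–B3, B2–B4, B3–B5, B5–B6, B2–B7, B4–B8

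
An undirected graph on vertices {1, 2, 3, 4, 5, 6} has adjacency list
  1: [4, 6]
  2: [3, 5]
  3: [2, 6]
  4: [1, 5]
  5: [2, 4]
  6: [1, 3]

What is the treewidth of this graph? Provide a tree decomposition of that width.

Each bag holds 3 vertices, so the decomposition has width 2, which upper-bounds the treewidth. The edges 2–5–4–1–6–3–2 form a cycle, so G is not a tree and its treewidth is at least 2. Hence tw(G) = 2 exactly.

Treewidth 2.
One such decomposition:
Bags: B1 = {2, 4, 5}  B2 = {1, 2, 4}  B3 = {1, 2, 6}  B4 = {2, 3, 6}
Tree: B1–B2, B2–B3, B3–B4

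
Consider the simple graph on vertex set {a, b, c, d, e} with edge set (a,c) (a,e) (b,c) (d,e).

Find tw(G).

A width-1 tree decomposition is:
Bags: B1 = {b, c}  B2 = {a, c}  B3 = {a, e}  B4 = {d, e}
Tree: B1–B2, B2–B3, B3–B4
Every bag has size at most 2, so the width is 2 − 1 = 1 and tw(G) ≤ 1. Any graph with an edge has treewidth ≥ 1, and G has the edge b–c. The upper and lower bounds meet at 1, so that is the treewidth.

1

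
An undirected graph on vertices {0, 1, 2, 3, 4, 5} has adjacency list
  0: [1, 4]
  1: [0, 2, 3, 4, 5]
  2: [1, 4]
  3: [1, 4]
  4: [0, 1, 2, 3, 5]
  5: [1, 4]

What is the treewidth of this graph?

2

A width-2 tree decomposition is:
Bags: B1 = {1, 4, 5}  B2 = {1, 3, 4}  B3 = {1, 2, 4}  B4 = {0, 1, 4}
Tree: B1–B2, B1–B3, B2–B4
Each bag holds 3 vertices, so the decomposition has width 2, which upper-bounds the treewidth. On the other hand G contains the 3-clique {0, 1, 4}. A clique must lie in a single bag of any decomposition, so no decomposition can have width below 2. Combining the bounds, tw(G) = 2.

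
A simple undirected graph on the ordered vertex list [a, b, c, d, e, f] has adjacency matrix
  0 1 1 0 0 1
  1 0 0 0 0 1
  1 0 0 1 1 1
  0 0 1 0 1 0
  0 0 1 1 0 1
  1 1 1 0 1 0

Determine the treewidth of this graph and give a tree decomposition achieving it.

The largest bag has 3 vertices, giving width 2; this decomposition certifies tw(G) ≤ 2. On the other hand G contains the 3-clique {c, d, e}. A clique must lie in a single bag of any decomposition, so no decomposition can have width below 2. The upper and lower bounds meet at 2, so that is the treewidth.

Treewidth 2.
One such decomposition:
Bags: B1 = {c, d, e}  B2 = {c, e, f}  B3 = {a, c, f}  B4 = {a, b, f}
Tree: B1–B2, B2–B3, B3–B4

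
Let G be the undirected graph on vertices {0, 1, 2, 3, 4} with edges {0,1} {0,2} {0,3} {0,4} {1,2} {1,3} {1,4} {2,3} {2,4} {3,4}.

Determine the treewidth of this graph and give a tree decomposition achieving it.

With just one bag of size 5, the width is 5 − 1 = 4, so tw(G) ≤ 4. Conversely, {0, 1, 2, 3, 4} is a clique of size 5, and the vertices of any clique must share a bag in every tree decomposition; so some bag has ≥ 5 vertices and tw(G) ≥ 4. Therefore the treewidth is 4.

Treewidth 4.
Bags: B1 = {0, 1, 2, 3, 4}
Tree: (single bag)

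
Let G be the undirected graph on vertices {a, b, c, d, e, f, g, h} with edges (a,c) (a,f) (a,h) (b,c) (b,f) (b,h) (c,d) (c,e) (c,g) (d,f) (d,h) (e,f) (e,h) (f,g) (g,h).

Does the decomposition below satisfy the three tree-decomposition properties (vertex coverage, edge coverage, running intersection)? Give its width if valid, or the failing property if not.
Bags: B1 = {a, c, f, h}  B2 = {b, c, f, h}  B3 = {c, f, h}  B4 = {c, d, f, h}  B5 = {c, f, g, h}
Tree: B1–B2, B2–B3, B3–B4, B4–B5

No — vertex e appears in no bag.

A tree decomposition must satisfy three properties: every vertex lies in some bag; for every edge, both endpoints lie together in some bag; and for every vertex, the bags containing it form a connected subtree. Here vertex e appears in no bag, so the decomposition is invalid.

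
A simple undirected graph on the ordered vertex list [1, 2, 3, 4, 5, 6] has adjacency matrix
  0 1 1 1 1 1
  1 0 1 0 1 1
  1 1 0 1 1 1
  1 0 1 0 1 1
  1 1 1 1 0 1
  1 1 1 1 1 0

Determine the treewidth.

4

A width-4 tree decomposition is:
Bags: B1 = {1, 2, 3, 5, 6}  B2 = {1, 3, 4, 5, 6}
Tree: B1–B2
Every bag has size at most 5, so the width is 5 − 1 = 4 and tw(G) ≤ 4. On the other hand G contains the 5-clique {1, 2, 3, 5, 6}. A clique must lie in a single bag of any decomposition, so no decomposition can have width below 4. The upper and lower bounds meet at 4, so that is the treewidth.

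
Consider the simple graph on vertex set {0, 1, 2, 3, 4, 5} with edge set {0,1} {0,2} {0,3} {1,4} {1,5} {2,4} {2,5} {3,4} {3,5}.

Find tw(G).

A width-3 tree decomposition is:
Bags: B1 = {1, 2, 3, 5}  B2 = {0, 1, 2, 3}  B3 = {1, 2, 3, 4}
Tree: B1–B2, B2–B3
Each bag holds 4 vertices, so the decomposition has width 3, which upper-bounds the treewidth. For the lower bound: the 4 vertex sets {1,5}, {0,3}, {2}, {4} are disjoint, each induces a connected subgraph, and every pair is joined by at least one edge of G. Contracting each set to a single vertex therefore yields K_{4} as a minor, and since treewidth is minor-monotone, tw(G) ≥ tw(K_{4}) = 3. Combining the bounds, tw(G) = 3.

3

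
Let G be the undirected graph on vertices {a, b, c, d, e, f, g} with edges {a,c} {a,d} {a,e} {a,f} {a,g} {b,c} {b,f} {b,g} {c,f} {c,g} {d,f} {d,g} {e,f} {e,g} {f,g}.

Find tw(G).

3

A width-3 tree decomposition is:
Bags: B1 = {a, e, f, g}  B2 = {a, d, f, g}  B3 = {a, c, f, g}  B4 = {b, c, f, g}
Tree: B1–B2, B2–B3, B3–B4
The largest bag has 4 vertices, giving width 3; this decomposition certifies tw(G) ≤ 3. On the other hand G contains the 4-clique {a, d, f, g}. A clique must lie in a single bag of any decomposition, so no decomposition can have width below 3. Hence tw(G) = 3 exactly.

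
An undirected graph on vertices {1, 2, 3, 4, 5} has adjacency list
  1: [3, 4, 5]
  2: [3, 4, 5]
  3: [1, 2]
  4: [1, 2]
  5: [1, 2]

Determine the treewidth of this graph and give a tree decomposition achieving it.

The largest bag has 3 vertices, giving width 2; this decomposition certifies tw(G) ≤ 2. For the lower bound, G contains the cycle 5–2–4–1–5, so G is not a forest; only forests have treewidth ≤ 1, hence tw(G) ≥ 2. Hence tw(G) = 2 exactly.

Treewidth 2.
Bags: B1 = {1, 2, 5}  B2 = {1, 2, 4}  B3 = {1, 2, 3}
Tree: B1–B2, B2–B3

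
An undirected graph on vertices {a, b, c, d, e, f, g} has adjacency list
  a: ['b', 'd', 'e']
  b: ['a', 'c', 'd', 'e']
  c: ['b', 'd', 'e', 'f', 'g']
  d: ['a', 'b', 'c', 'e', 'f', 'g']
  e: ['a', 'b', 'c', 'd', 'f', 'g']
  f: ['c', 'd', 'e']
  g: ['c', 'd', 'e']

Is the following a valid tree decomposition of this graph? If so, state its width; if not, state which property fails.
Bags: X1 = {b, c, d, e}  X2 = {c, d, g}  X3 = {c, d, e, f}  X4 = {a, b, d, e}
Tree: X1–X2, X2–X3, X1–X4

A tree decomposition must satisfy three properties: every vertex lies in some bag; for every edge, both endpoints lie together in some bag; and for every vertex, the bags containing it form a connected subtree. Here edge (e,g) lies in no bag, so the decomposition is invalid.

No — edge (e,g) lies in no bag.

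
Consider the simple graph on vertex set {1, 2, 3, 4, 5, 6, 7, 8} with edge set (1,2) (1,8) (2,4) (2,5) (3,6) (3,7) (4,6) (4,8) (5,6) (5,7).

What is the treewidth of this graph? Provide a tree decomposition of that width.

The largest bag has 3 vertices, giving width 2; this decomposition certifies tw(G) ≤ 2. The edges 8–1–2–4–8 form a cycle, so G is not a tree and its treewidth is at least 2. Therefore the treewidth is 2.

Treewidth 2.
One optimal decomposition is:
Bags: B1 = {1, 4, 8}  B2 = {1, 2, 4}  B3 = {2, 4, 6}  B4 = {2, 5, 6}  B5 = {3, 5, 6}  B6 = {3, 5, 7}
Tree: B1–B2, B2–B3, B3–B4, B4–B5, B5–B6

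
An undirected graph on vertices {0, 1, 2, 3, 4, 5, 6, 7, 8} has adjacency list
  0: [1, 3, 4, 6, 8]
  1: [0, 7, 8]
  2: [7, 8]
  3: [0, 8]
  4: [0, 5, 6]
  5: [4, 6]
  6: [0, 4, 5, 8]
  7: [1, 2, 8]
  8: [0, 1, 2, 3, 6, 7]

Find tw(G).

2

A width-2 tree decomposition is:
Bags: B1 = {0, 4, 6}  B2 = {0, 6, 8}  B3 = {0, 3, 8}  B4 = {4, 5, 6}  B5 = {0, 1, 8}  B6 = {1, 7, 8}  B7 = {2, 7, 8}
Tree: B1–B2, B2–B3, B1–B4, B3–B5, B5–B6, B6–B7
The largest bag has 3 vertices, giving width 2; this decomposition certifies tw(G) ≤ 2. On the other hand G contains the 3-clique {0, 1, 8}. A clique must lie in a single bag of any decomposition, so no decomposition can have width below 2. Therefore the treewidth is 2.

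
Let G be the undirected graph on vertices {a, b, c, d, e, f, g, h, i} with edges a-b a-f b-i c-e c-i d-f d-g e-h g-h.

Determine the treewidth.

A width-2 tree decomposition is:
Bags: B1 = {e, g, h}  B2 = {c, e, g}  B3 = {c, g, i}  B4 = {b, g, i}  B5 = {a, b, g}  B6 = {a, f, g}  B7 = {d, f, g}
Tree: B1–B2, B2–B3, B3–B4, B4–B5, B5–B6, B6–B7
Every bag has size at most 3, so the width is 3 − 1 = 2 and tw(G) ≤ 2. Since g–h–e–c–i–b–a–f–d–g is a cycle in G, G is not acyclic. Forests are exactly the graphs of treewidth ≤ 1, so tw(G) ≥ 2. Hence tw(G) = 2 exactly.

2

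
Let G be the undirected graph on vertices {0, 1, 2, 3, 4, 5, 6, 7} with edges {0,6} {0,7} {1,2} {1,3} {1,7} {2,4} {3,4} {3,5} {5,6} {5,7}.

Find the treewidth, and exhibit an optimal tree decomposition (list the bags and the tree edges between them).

Every bag has size at most 3, so the width is 3 − 1 = 2 and tw(G) ≤ 2. For the lower bound, G contains the cycle 2–4–3–1–2, so G is not a forest; only forests have treewidth ≤ 1, hence tw(G) ≥ 2. Therefore the treewidth is 2.

Treewidth 2.
One such decomposition:
Bags: B1 = {1, 2, 4}  B2 = {1, 3, 4}  B3 = {1, 3, 7}  B4 = {3, 5, 7}  B5 = {0, 5, 7}  B6 = {0, 5, 6}
Tree: B1–B2, B2–B3, B3–B4, B4–B5, B5–B6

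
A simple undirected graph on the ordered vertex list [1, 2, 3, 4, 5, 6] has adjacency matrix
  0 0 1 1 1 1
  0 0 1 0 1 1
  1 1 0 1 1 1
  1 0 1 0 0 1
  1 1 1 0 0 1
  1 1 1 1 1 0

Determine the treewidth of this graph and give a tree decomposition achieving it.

Each bag holds 4 vertices, so the decomposition has width 3, which upper-bounds the treewidth. Conversely, {1, 3, 4, 6} is a clique of size 4, and the vertices of any clique must share a bag in every tree decomposition; so some bag has ≥ 4 vertices and tw(G) ≥ 3. Combining the bounds, tw(G) = 3.

Treewidth 3.
One such decomposition:
Bags: B1 = {1, 3, 4, 6}  B2 = {1, 3, 5, 6}  B3 = {2, 3, 5, 6}
Tree: B1–B2, B2–B3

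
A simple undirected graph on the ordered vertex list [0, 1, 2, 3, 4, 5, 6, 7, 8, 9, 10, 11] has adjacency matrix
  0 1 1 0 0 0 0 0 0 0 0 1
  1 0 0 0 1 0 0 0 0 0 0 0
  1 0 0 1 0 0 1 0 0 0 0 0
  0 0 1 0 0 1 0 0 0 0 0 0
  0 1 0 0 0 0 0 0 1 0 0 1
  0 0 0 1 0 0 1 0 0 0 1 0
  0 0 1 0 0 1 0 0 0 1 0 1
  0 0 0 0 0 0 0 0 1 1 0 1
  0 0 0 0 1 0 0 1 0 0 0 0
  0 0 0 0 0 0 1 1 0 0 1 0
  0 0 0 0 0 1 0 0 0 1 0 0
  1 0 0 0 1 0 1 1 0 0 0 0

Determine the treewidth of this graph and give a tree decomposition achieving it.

The largest bag has 4 vertices, giving width 3; this decomposition certifies tw(G) ≤ 3. For the lower bound: the 4 vertex sets {3,5,10}, {9}, {6}, {0,2,7,11} are disjoint, each induces a connected subgraph, and every pair is joined by at least one edge of G. Contracting each set to a single vertex therefore yields K_{4} as a minor, and since treewidth is minor-monotone, tw(G) ≥ tw(K_{4}) = 3. The upper and lower bounds meet at 3, so that is the treewidth.

Treewidth 3.
Bags: B1 = {3, 5, 9, 10}  B2 = {3, 5, 6, 9}  B3 = {2, 3, 6, 9}  B4 = {2, 6, 7, 9}  B5 = {2, 6, 7, 11}  B6 = {0, 2, 7, 11}  B7 = {0, 7, 8, 11}  B8 = {0, 4, 8, 11}  B9 = {0, 1, 4, 8}
Tree: B1–B2, B2–B3, B3–B4, B4–B5, B5–B6, B6–B7, B7–B8, B8–B9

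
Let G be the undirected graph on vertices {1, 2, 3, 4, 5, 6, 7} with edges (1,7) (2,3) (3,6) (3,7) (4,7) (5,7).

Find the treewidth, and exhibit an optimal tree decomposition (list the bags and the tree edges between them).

Each bag holds 2 vertices, so the decomposition has width 1, which upper-bounds the treewidth. Any graph with an edge has treewidth ≥ 1, and G has the edge 7–4. The upper and lower bounds meet at 1, so that is the treewidth.

Treewidth 1.
One such decomposition:
Bags: B1 = {4, 7}  B2 = {3, 7}  B3 = {5, 7}  B4 = {1, 7}  B5 = {3, 6}  B6 = {2, 3}
Tree: B1–B2, B1–B3, B1–B4, B2–B5, B2–B6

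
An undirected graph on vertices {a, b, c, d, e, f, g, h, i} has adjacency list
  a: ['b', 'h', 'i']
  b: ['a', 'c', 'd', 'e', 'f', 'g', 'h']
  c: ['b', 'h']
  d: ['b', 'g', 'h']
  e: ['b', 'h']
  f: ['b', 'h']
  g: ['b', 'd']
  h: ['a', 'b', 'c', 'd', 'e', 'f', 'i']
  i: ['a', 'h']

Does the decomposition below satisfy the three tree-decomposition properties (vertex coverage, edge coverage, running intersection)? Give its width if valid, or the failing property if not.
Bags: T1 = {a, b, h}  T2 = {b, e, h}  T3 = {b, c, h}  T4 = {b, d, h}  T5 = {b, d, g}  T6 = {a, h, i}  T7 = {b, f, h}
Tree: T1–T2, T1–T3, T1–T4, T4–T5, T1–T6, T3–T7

Yes; width 2.

Every vertex of G appears in some bag (union = {a, b, c, d, e, f, g, h, i}); every edge is covered by a bag; and for each vertex v the set of bags containing v is connected in the bag tree. The decomposition is therefore valid. The largest bag has 3 vertices, so the width is 2.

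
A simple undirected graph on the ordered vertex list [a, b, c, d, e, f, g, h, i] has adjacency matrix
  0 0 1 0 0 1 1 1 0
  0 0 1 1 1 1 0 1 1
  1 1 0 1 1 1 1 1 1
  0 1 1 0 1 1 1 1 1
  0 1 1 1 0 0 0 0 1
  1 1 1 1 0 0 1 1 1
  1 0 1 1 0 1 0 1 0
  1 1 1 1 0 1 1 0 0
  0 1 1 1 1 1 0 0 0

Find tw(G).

A width-4 tree decomposition is:
Bags: B1 = {b, c, d, e, i}  B2 = {b, c, d, f, i}  B3 = {b, c, d, f, h}  B4 = {c, d, f, g, h}  B5 = {a, c, f, g, h}
Tree: B1–B2, B2–B3, B3–B4, B4–B5
Every bag has size at most 5, so the width is 5 − 1 = 4 and tw(G) ≤ 4. Conversely, {b, c, d, e, i} is a clique of size 5, and the vertices of any clique must share a bag in every tree decomposition; so some bag has ≥ 5 vertices and tw(G) ≥ 4. Combining the bounds, tw(G) = 4.

4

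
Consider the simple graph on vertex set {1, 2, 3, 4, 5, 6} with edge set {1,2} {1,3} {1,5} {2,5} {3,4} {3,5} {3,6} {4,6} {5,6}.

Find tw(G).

A width-2 tree decomposition is:
Bags: B1 = {1, 2, 5}  B2 = {1, 3, 5}  B3 = {3, 5, 6}  B4 = {3, 4, 6}
Tree: B1–B2, B2–B3, B3–B4
The largest bag has 3 vertices, giving width 2; this decomposition certifies tw(G) ≤ 2. For the lower bound, the 3 vertices {1, 2, 5} are pairwise adjacent, and any tree decomposition puts a clique entirely inside one bag — forcing width ≥ 2. The upper and lower bounds meet at 2, so that is the treewidth.

2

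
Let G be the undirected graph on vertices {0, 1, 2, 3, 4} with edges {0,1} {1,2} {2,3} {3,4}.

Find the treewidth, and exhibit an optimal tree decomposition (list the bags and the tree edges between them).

Every bag has size at most 2, so the width is 2 − 1 = 1 and tw(G) ≤ 1. G has an edge, so its treewidth is at least 1. Therefore the treewidth is 1.

Treewidth 1.
One such decomposition:
Bags: B1 = {1, 2}  B2 = {2, 3}  B3 = {0, 1}  B4 = {3, 4}
Tree: B1–B2, B1–B3, B2–B4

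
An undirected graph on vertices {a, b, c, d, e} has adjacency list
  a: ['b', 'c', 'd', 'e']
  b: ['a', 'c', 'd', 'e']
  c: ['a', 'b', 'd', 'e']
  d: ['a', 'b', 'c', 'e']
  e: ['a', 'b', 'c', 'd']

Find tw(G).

A width-4 tree decomposition is:
Bags: B1 = {a, b, c, d, e}
Tree: (single bag)
With just one bag of size 5, the width is 5 − 1 = 4, so tw(G) ≤ 4. Conversely, {a, b, c, d, e} is a clique of size 5, and the vertices of any clique must share a bag in every tree decomposition; so some bag has ≥ 5 vertices and tw(G) ≥ 4. Combining the bounds, tw(G) = 4.

4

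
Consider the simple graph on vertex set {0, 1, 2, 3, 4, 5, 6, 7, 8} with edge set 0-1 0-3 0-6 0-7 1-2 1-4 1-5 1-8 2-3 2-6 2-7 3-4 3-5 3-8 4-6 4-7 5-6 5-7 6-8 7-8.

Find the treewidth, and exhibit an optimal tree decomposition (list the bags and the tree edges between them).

Every bag has size at most 5, so the width is 5 − 1 = 4 and tw(G) ≤ 4. For the lower bound: the 5 vertex sets {3,5}, {4,7}, {0,1}, {6}, {8} are disjoint, each induces a connected subgraph, and every pair is joined by at least one edge of G. Contracting each set to a single vertex therefore yields K_{5} as a minor, and since treewidth is minor-monotone, tw(G) ≥ tw(K_{5}) = 4. Combining the bounds, tw(G) = 4.

Treewidth 4.
One such decomposition:
Bags: B1 = {1, 3, 5, 6, 7}  B2 = {1, 3, 4, 6, 7}  B3 = {0, 1, 3, 6, 7}  B4 = {1, 3, 6, 7, 8}  B5 = {1, 2, 3, 6, 7}
Tree: B1–B2, B2–B3, B3–B4, B4–B5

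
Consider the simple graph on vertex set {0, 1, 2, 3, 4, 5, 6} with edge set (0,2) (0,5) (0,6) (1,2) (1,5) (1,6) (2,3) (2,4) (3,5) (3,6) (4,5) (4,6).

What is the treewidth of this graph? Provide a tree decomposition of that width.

Every bag has size at most 4, so the width is 4 − 1 = 3 and tw(G) ≤ 3. For the lower bound: the 4 vertex sets {1,5}, {4,6}, {2}, {0} are disjoint, each induces a connected subgraph, and every pair is joined by at least one edge of G. Contracting each set to a single vertex therefore yields K_{4} as a minor, and since treewidth is minor-monotone, tw(G) ≥ tw(K_{4}) = 3. Therefore the treewidth is 3.

Treewidth 3.
One optimal decomposition is:
Bags: B1 = {1, 2, 5, 6}  B2 = {2, 4, 5, 6}  B3 = {0, 2, 5, 6}  B4 = {2, 3, 5, 6}
Tree: B1–B2, B2–B3, B3–B4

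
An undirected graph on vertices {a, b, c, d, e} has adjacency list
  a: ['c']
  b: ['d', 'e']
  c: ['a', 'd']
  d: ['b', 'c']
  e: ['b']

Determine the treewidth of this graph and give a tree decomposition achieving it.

Treewidth 1.
One optimal decomposition is:
Bags: B1 = {a, c}  B2 = {c, d}  B3 = {b, d}  B4 = {b, e}
Tree: B1–B2, B2–B3, B3–B4

Each bag holds 2 vertices, so the decomposition has width 1, which upper-bounds the treewidth. G has an edge, so its treewidth is at least 1. The upper and lower bounds meet at 1, so that is the treewidth.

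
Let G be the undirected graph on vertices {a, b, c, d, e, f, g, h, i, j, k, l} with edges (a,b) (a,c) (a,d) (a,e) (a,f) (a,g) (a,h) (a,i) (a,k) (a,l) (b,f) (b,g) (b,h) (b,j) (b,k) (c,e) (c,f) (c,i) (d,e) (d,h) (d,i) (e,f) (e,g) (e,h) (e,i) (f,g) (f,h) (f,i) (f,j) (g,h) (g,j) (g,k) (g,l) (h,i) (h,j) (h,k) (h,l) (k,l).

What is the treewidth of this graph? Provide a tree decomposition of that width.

Each bag holds 5 vertices, so the decomposition has width 4, which upper-bounds the treewidth. On the other hand G contains the 5-clique {b, f, g, h, j}. A clique must lie in a single bag of any decomposition, so no decomposition can have width below 4. Therefore the treewidth is 4.

Treewidth 4.
Bags: B1 = {a, b, f, g, h}  B2 = {a, e, f, g, h}  B3 = {a, e, f, h, i}  B4 = {a, b, g, h, k}  B5 = {a, c, e, f, i}  B6 = {a, g, h, k, l}  B7 = {b, f, g, h, j}  B8 = {a, d, e, h, i}
Tree: B1–B2, B2–B3, B1–B4, B3–B5, B4–B6, B1–B7, B3–B8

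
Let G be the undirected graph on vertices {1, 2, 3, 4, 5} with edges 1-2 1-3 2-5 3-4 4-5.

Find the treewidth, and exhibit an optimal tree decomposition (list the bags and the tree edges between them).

The largest bag has 3 vertices, giving width 2; this decomposition certifies tw(G) ≤ 2. Since 1–2–5–4–3–1 is a cycle in G, G is not acyclic. Forests are exactly the graphs of treewidth ≤ 1, so tw(G) ≥ 2. Hence tw(G) = 2 exactly.

Treewidth 2.
Bags: B1 = {1, 2, 5}  B2 = {1, 4, 5}  B3 = {1, 3, 4}
Tree: B1–B2, B2–B3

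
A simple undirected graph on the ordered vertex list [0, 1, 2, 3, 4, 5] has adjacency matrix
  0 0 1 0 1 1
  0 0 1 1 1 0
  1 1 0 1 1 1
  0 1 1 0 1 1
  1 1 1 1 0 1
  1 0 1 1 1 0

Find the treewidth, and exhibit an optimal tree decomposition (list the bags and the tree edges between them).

Treewidth 3.
One such decomposition:
Bags: B1 = {2, 3, 4, 5}  B2 = {0, 2, 4, 5}  B3 = {1, 2, 3, 4}
Tree: B1–B2, B1–B3

Each bag holds 4 vertices, so the decomposition has width 3, which upper-bounds the treewidth. For the lower bound, the 4 vertices {0, 2, 4, 5} are pairwise adjacent, and any tree decomposition puts a clique entirely inside one bag — forcing width ≥ 3. Combining the bounds, tw(G) = 3.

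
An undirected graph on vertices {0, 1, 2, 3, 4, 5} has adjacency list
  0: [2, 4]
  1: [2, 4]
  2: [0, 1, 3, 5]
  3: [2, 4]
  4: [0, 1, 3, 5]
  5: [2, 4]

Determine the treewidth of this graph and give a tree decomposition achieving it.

Treewidth 2.
One optimal decomposition is:
Bags: B1 = {2, 3, 4}  B2 = {2, 4, 5}  B3 = {0, 2, 4}  B4 = {1, 2, 4}
Tree: B1–B2, B2–B3, B3–B4

Each bag holds 3 vertices, so the decomposition has width 2, which upper-bounds the treewidth. Since 3–4–5–2–3 is a cycle in G, G is not acyclic. Forests are exactly the graphs of treewidth ≤ 1, so tw(G) ≥ 2. Therefore the treewidth is 2.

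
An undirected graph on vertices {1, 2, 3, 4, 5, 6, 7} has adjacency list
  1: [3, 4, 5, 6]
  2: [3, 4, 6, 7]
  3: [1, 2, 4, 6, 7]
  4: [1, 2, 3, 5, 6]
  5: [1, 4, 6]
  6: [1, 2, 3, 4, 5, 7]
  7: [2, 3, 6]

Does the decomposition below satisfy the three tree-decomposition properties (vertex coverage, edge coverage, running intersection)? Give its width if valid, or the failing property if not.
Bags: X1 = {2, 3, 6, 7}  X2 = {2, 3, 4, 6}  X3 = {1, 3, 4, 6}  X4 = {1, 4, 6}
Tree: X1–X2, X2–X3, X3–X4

A tree decomposition must satisfy three properties: every vertex lies in some bag; for every edge, both endpoints lie together in some bag; and for every vertex, the bags containing it form a connected subtree. Here vertex 5 appears in no bag, so the decomposition is invalid.

No — vertex 5 appears in no bag.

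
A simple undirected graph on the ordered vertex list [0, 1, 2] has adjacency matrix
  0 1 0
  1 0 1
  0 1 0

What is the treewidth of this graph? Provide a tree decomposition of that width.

Treewidth 1.
One optimal decomposition is:
Bags: B1 = {0, 1}  B2 = {1, 2}
Tree: B1–B2

Every bag has size at most 2, so the width is 2 − 1 = 1 and tw(G) ≤ 1. Since G has at least one edge (e.g. 1–0), it is not an edgeless graph, so tw(G) ≥ 1. Hence tw(G) = 1 exactly.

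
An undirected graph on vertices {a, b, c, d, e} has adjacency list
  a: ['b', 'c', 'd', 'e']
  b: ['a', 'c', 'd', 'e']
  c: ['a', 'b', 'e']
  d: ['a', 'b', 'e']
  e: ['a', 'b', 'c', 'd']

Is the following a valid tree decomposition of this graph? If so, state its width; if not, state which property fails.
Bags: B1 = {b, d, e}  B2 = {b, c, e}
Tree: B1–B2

A tree decomposition must satisfy three properties: every vertex lies in some bag; for every edge, both endpoints lie together in some bag; and for every vertex, the bags containing it form a connected subtree. Here vertex a appears in no bag, so the decomposition is invalid.

No — vertex a appears in no bag.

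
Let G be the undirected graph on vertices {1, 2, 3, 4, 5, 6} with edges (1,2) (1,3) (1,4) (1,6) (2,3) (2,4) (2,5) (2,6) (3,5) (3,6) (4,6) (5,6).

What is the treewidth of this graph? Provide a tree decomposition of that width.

Treewidth 3.
One optimal decomposition is:
Bags: B1 = {2, 3, 5, 6}  B2 = {1, 2, 3, 6}  B3 = {1, 2, 4, 6}
Tree: B1–B2, B2–B3

Every bag has size at most 4, so the width is 4 − 1 = 3 and tw(G) ≤ 3. For the lower bound, the 4 vertices {1, 2, 3, 6} are pairwise adjacent, and any tree decomposition puts a clique entirely inside one bag — forcing width ≥ 3. Therefore the treewidth is 3.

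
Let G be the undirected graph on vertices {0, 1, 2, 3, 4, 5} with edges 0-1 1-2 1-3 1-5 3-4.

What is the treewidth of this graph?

1

A width-1 tree decomposition is:
Bags: B1 = {1, 2}  B2 = {1, 3}  B3 = {1, 5}  B4 = {3, 4}  B5 = {0, 1}
Tree: B1–B2, B2–B3, B2–B4, B2–B5
Each bag holds 2 vertices, so the decomposition has width 1, which upper-bounds the treewidth. G has an edge, so its treewidth is at least 1. Hence tw(G) = 1 exactly.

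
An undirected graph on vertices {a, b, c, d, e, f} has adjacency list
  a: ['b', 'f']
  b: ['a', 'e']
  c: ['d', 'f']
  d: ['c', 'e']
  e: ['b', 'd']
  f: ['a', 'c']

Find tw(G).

A width-2 tree decomposition is:
Bags: B1 = {a, b, e}  B2 = {a, e, f}  B3 = {c, e, f}  B4 = {c, d, e}
Tree: B1–B2, B2–B3, B3–B4
The largest bag has 3 vertices, giving width 2; this decomposition certifies tw(G) ≤ 2. The edges e–b–a–f–c–d–e form a cycle, so G is not a tree and its treewidth is at least 2. Hence tw(G) = 2 exactly.

2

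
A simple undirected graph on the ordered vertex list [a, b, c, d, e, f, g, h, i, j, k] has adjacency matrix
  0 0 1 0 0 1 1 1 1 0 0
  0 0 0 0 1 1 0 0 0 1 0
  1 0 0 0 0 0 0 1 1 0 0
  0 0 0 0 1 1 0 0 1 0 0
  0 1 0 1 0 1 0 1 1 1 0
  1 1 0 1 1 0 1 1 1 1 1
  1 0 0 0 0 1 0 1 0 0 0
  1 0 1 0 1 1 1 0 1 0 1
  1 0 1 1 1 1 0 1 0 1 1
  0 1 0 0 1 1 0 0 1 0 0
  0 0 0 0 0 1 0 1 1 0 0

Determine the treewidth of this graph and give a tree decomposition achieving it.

Each bag holds 4 vertices, so the decomposition has width 3, which upper-bounds the treewidth. On the other hand G contains the 4-clique {a, c, h, i}. A clique must lie in a single bag of any decomposition, so no decomposition can have width below 3. Combining the bounds, tw(G) = 3.

Treewidth 3.
One such decomposition:
Bags: B1 = {a, f, h, i}  B2 = {a, f, g, h}  B3 = {a, c, h, i}  B4 = {e, f, h, i}  B5 = {f, h, i, k}  B6 = {e, f, i, j}  B7 = {d, e, f, i}  B8 = {b, e, f, j}
Tree: B1–B2, B1–B3, B1–B4, B4–B5, B4–B6, B4–B7, B6–B8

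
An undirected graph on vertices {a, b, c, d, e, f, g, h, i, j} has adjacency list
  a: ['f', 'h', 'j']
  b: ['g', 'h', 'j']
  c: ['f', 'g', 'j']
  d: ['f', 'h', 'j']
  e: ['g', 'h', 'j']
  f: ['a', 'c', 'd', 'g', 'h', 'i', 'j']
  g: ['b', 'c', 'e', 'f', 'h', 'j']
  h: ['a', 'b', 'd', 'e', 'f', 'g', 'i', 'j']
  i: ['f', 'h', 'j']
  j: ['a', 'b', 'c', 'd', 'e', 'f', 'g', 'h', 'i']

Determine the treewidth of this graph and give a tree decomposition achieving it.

Treewidth 3.
One optimal decomposition is:
Bags: B1 = {f, g, h, j}  B2 = {f, h, i, j}  B3 = {b, g, h, j}  B4 = {a, f, h, j}  B5 = {c, f, g, j}  B6 = {d, f, h, j}  B7 = {e, g, h, j}
Tree: B1–B2, B1–B3, B2–B4, B1–B5, B2–B6, B3–B7

Each bag holds 4 vertices, so the decomposition has width 3, which upper-bounds the treewidth. On the other hand G contains the 4-clique {e, g, h, j}. A clique must lie in a single bag of any decomposition, so no decomposition can have width below 3. Therefore the treewidth is 3.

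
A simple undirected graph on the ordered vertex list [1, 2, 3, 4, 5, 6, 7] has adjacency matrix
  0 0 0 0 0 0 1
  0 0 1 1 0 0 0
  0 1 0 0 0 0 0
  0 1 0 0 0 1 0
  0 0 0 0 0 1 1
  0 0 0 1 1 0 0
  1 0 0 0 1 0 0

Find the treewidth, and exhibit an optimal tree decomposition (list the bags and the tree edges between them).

Treewidth 1.
One optimal decomposition is:
Bags: B1 = {2, 3}  B2 = {2, 4}  B3 = {4, 6}  B4 = {5, 6}  B5 = {5, 7}  B6 = {1, 7}
Tree: B1–B2, B2–B3, B3–B4, B4–B5, B5–B6

Each bag holds 2 vertices, so the decomposition has width 1, which upper-bounds the treewidth. G has an edge, so its treewidth is at least 1. Hence tw(G) = 1 exactly.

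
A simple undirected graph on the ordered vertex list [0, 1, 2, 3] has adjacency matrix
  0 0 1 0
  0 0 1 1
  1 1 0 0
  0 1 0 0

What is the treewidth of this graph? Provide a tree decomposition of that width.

The largest bag has 2 vertices, giving width 1; this decomposition certifies tw(G) ≤ 1. Any graph with an edge has treewidth ≥ 1, and G has the edge 2–1. Combining the bounds, tw(G) = 1.

Treewidth 1.
Bags: B1 = {1, 2}  B2 = {0, 2}  B3 = {1, 3}
Tree: B1–B2, B1–B3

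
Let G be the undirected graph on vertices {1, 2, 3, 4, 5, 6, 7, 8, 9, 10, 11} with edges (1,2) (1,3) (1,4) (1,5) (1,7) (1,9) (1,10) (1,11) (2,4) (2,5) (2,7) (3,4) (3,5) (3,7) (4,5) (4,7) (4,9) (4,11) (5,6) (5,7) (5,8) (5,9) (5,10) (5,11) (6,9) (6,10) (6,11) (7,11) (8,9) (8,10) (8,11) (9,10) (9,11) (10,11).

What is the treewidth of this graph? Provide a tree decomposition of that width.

Treewidth 4.
One such decomposition:
Bags: B1 = {1, 4, 5, 7, 11}  B2 = {1, 4, 5, 9, 11}  B3 = {1, 5, 9, 10, 11}  B4 = {5, 6, 9, 10, 11}  B5 = {1, 2, 4, 5, 7}  B6 = {1, 3, 4, 5, 7}  B7 = {5, 8, 9, 10, 11}
Tree: B1–B2, B2–B3, B3–B4, B1–B5, B5–B6, B4–B7

Each bag holds 5 vertices, so the decomposition has width 4, which upper-bounds the treewidth. On the other hand G contains the 5-clique {5, 8, 9, 10, 11}. A clique must lie in a single bag of any decomposition, so no decomposition can have width below 4. The upper and lower bounds meet at 4, so that is the treewidth.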